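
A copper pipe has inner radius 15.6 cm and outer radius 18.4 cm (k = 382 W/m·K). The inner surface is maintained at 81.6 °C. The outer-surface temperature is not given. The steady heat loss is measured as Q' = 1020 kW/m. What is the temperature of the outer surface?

T_out = 11.4 °C

Series resistances:
  R'_copper = ln(0.184/0.156)/(2πk) = 0.1651/(2π·382) = 6.878×10^-5 m·K/W
ΣR = 6.878×10^-5 m·K/W
ΔT = Q'·ΣR = 1.02×10^6 × 6.878×10^-5 = 70.16 K
Heat flows outward, so T_out = T_in − ΔT = 81.6 − 70.16 = 11.4 °C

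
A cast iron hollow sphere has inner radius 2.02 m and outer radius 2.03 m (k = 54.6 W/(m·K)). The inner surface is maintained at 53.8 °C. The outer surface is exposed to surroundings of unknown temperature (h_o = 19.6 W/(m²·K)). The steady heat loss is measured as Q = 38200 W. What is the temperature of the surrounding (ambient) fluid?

T_out = 16.0 °C

Sum the resistances:
  R_cast iron = (1/2.02 − 1/2.03)/(4πk) = 0.002439/(4π·54.6) = 3.554×10^-6 K/W
  R_conv,out = 1/(4πr²h) = 1/(4π·2.03²·19.6) = 9.852×10^-4 K/W
ΣR = 9.888×10^-4 K/W
ΔT = Q·ΣR = 38200 × 9.888×10^-4 = 37.77 K
Heat flows outward, so T_out = T_in − ΔT = 53.8 − 37.77 = 16.0 °C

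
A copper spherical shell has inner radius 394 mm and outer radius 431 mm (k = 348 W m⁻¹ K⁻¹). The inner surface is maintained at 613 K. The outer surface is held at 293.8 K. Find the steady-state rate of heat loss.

Q = 4πk·ΔT/(1/r₁ − 1/r₂) = 4π × 348 × 319.2 / (1/0.394 − 1/0.431) = 6.41×10^6 W

Q = 6410 kW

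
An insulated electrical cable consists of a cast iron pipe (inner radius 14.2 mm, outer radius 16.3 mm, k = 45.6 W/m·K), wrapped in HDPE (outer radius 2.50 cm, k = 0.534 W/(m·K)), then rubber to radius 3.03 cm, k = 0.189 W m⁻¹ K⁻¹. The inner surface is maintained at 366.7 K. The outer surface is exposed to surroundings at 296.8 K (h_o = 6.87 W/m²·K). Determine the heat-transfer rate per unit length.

Series thermal resistances, inner to outer:
  R'_cast iron = ln(0.0163/0.0142)/(2πk) = 0.1379/(2π·45.6) = 4.814×10^-4 m·K/W
  R'_HDPE = ln(0.0250/0.0163)/(2πk) = 0.4277/(2π·0.534) = 0.1275 m·K/W
  R'_rubber = ln(0.0303/0.0250)/(2πk) = 0.1923/(2π·0.189) = 0.1619 m·K/W
  R'_conv,out = 1/(2πr h) = 1/(2π·0.0303·6.87) = 0.7646 m·K/W
ΣR = 4.814×10^-4 + 0.1275 + 0.1619 + 0.7646 = 1.054 m·K/W
Q' = ΔT/ΣR = (366.7 K − 296.8 K)/1.054 = 66.3 W/m

Q' = 66.3 W/m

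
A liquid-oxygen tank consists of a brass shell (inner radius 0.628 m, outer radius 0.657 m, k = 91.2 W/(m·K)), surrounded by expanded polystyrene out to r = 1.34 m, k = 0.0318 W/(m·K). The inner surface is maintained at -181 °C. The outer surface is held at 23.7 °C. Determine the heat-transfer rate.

Series thermal resistances, inner to outer:
  R_brass = (1/0.628 − 1/0.657)/(4πk) = 0.07029/(4π·91.2) = 6.133×10^-5 K/W
  R_expanded polystyrene = (1/0.657 − 1/1.34)/(4πk) = 0.7758/(4π·0.0318) = 1.941 K/W
ΣR = 6.133×10^-5 + 1.941 = 1.941 K/W
Q = ΔT/ΣR = (-181 °C − 23.7 °C)/1.941 = -105 W
(Negative Q ⇒ heat flows inward; heat gain = 105 W.)

Q = 105 W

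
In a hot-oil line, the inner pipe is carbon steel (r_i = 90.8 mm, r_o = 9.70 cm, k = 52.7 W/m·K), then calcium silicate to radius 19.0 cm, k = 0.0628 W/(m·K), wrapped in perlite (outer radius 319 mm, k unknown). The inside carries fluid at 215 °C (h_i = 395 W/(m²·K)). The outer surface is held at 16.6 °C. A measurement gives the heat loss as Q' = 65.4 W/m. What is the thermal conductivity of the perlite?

k = 0.0622 W/m·K

ΣR = ΔT/Q' = |215 − 16.6|/65.4 = 3.034 m·K/W
Known resistances:
  R'_conv,in = 1/(2πr h) = 1/(2π·0.0908·395) = 0.004437 m·K/W
  R'_carbon steel = ln(0.0970/0.0908)/(2πk) = 0.06605/(2π·52.7) = 1.995×10^-4 m·K/W
  R'_calcium silicate = ln(0.190/0.0970)/(2πk) = 0.6723/(2π·0.0628) = 1.704 m·K/W
R_perlite = ΣR − ΣR_known = 3.034 − 1.709 = 1.325 m·K/W
ln(r₂/r₁)/(2πk) = 1.325 ⇒ k = 0.5182/(2π·1.325) = 0.0622 W/m·K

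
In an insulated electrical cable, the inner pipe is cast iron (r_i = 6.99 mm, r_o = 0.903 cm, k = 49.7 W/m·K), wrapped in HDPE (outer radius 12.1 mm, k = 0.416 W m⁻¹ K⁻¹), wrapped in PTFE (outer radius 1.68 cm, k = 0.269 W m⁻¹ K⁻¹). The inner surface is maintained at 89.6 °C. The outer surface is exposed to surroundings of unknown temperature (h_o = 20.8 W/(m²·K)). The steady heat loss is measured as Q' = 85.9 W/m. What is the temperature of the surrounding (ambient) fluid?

Series resistances:
  R'_cast iron = ln(0.00903/0.00699)/(2πk) = 0.2561/(2π·49.7) = 8.200×10^-4 m·K/W
  R'_HDPE = ln(0.0121/0.00903)/(2πk) = 0.2927/(2π·0.416) = 0.1120 m·K/W
  R'_PTFE = ln(0.0168/0.0121)/(2πk) = 0.3282/(2π·0.269) = 0.1942 m·K/W
  R'_conv,out = 1/(2πr h) = 1/(2π·0.0168·20.8) = 0.4555 m·K/W
ΣR = 0.7624 m·K/W
ΔT = Q'·ΣR = 85.9 × 0.7624 = 65.49 K
Heat flows outward, so T_out = T_in − ΔT = 89.6 − 65.49 = 24.1 °C

T_out = 24.1 °C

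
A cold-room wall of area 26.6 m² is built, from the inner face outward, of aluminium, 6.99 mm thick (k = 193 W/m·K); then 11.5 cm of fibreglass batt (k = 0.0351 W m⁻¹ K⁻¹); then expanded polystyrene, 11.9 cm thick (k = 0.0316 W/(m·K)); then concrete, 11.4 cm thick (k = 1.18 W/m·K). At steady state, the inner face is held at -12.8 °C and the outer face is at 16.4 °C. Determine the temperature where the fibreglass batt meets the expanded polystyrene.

Series thermal resistances, inner to outer:
  R_aluminium = L/(kA) = 0.00699/(193·26.6) = 1.362×10^-6 K/W
  R_fibreglass batt = L/(kA) = 0.115/(0.0351·26.6) = 0.1232 K/W
  R_expanded polystyrene = L/(kA) = 0.119/(0.0316·26.6) = 0.1416 K/W
  R_concrete = L/(kA) = 0.114/(1.18·26.6) = 0.003632 K/W
ΣR = 1.362×10^-6 + 0.1232 + 0.1416 + 0.003632 = 0.2684 K/W
Q = ΔT/ΣR = (-12.8 °C − 16.4 °C)/0.2684 = -108.8 W
From the inner boundary to the fibreglass batt/expanded polystyrene interface, ΣR_partial = 0.1232 K/W.
T_interface = T_in − Q·ΣR_partial = -12.8 °C − (-108.8)(0.1232) = 0.60 °C

T = 0.60 °C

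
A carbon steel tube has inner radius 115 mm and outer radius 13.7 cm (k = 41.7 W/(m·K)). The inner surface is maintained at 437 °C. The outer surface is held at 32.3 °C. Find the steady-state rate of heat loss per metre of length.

Q' = 2πk·ΔT/ln(r₂/r₁) = 2π × 41.7 × 404.7 / ln(0.137/0.115) = 6.06×10^5 W/m

Q' = 6.06×10^5 W/m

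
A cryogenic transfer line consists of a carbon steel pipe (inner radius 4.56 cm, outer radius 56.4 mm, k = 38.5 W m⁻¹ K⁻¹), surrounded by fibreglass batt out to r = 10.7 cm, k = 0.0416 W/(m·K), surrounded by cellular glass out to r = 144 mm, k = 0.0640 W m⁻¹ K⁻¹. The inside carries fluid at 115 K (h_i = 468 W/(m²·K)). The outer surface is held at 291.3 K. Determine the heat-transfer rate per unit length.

Q' = 55.1 W/m

Series thermal resistances, inner to outer:
  R'_conv,in = 1/(2πr h) = 1/(2π·0.0456·468) = 0.007458 m·K/W
  R'_carbon steel = ln(0.0564/0.0456)/(2πk) = 0.2126/(2π·38.5) = 8.787×10^-4 m·K/W
  R'_fibreglass batt = ln(0.107/0.0564)/(2πk) = 0.6404/(2π·0.0416) = 2.450 m·K/W
  R'_cellular glass = ln(0.144/0.107)/(2πk) = 0.2970/(2π·0.0640) = 0.7385 m·K/W
ΣR = 0.007458 + 8.787×10^-4 + 2.450 + 0.7385 = 3.197 m·K/W
Q' = ΔT/ΣR = (115 K − 291.3 K)/3.197 = -55.1 W/m
(Negative Q' ⇒ heat flows inward; heat gain = 55.1 W/m.)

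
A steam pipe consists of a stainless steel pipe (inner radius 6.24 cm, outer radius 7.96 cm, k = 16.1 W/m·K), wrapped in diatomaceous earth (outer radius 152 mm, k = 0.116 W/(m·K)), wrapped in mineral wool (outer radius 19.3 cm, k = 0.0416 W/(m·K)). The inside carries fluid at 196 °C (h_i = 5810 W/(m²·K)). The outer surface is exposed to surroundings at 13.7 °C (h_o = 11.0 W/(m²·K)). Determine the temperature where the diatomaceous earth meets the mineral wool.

Treat each layer as a resistance in series:
  R'_conv,in = 1/(2πr h) = 1/(2π·0.0624·5810) = 4.390×10^-4 m·K/W
  R'_stainless steel = ln(0.0796/0.0624)/(2πk) = 0.2434/(2π·16.1) = 0.002407 m·K/W
  R'_diatomaceous earth = ln(0.152/0.0796)/(2πk) = 0.6469/(2π·0.116) = 0.8875 m·K/W
  R'_mineral wool = ln(0.193/0.152)/(2πk) = 0.2388/(2π·0.0416) = 0.9136 m·K/W
  R'_conv,out = 1/(2πr h) = 1/(2π·0.193·11.0) = 0.07497 m·K/W
ΣR = 4.390×10^-4 + 0.002407 + 0.8875 + 0.9136 + 0.07497 = 1.879 m·K/W
Q' = ΔT/ΣR = (196 °C − 13.7 °C)/1.879 = 97.02 W/m
From the inner boundary to the diatomaceous earth/mineral wool interface, ΣR_partial = 0.8903 m·K/W.
T_interface = T_in − Q'·ΣR_partial = 196 °C − (97.02)(0.8903) = 110 °C

T = 110 °C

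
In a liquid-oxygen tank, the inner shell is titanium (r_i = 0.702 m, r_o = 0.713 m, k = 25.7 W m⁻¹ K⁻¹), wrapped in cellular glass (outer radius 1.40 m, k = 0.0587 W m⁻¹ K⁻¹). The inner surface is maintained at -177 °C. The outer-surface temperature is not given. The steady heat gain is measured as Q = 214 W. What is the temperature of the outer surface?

T_out = 22.7 °C

Sum the resistances:
  R_titanium = (1/0.702 − 1/0.713)/(4πk) = 0.02198/(4π·25.7) = 6.805×10^-5 K/W
  R_cellular glass = (1/0.713 − 1/1.40)/(4πk) = 0.6882/(4π·0.0587) = 0.9330 K/W
ΣR = 0.9331 K/W
ΔT = Q·ΣR = 214 × 0.9331 = 199.7 K
Heat flows inward, so T_out = T_in + ΔT = -177 + 199.7 = 22.7 °C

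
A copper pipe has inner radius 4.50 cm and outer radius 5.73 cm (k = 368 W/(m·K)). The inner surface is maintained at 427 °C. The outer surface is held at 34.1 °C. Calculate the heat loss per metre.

Q' = 2πk·ΔT/ln(r₂/r₁) = 2π × 368 × 392.9 / ln(0.0573/0.0450) = 3.76×10^6 W/m

Q' = 3760 kW/m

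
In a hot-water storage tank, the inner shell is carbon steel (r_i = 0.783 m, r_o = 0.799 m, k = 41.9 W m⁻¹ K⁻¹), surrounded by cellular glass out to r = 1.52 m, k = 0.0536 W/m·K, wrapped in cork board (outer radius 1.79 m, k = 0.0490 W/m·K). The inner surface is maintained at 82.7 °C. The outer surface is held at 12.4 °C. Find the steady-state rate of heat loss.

Q = 67.4 W

Resistance network (inner→outer):
  R_carbon steel = (1/0.783 − 1/0.799)/(4πk) = 0.02557/(4π·41.9) = 4.857×10^-5 K/W
  R_cellular glass = (1/0.799 − 1/1.52)/(4πk) = 0.5937/(4π·0.0536) = 0.8814 K/W
  R_cork board = (1/1.52 − 1/1.79)/(4πk) = 0.09924/(4π·0.0490) = 0.1612 K/W
ΣR = 4.857×10^-5 + 0.8814 + 0.1612 = 1.043 K/W
Q = ΔT/ΣR = (82.7 °C − 12.4 °C)/1.043 = 67.4 W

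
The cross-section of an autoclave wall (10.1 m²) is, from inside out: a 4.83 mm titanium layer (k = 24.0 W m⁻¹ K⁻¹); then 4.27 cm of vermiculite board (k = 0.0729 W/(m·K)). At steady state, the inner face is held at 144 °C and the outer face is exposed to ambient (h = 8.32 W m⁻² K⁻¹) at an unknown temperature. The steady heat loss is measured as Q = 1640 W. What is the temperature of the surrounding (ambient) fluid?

Series resistances:
  R_titanium = L/(kA) = 0.00483/(24.0·10.1) = 1.993×10^-5 K/W
  R_vermiculite board = L/(kA) = 0.0427/(0.0729·10.1) = 0.05799 K/W
  R_conv,out = 1/(hA) = 1/(8.32·10.1) = 0.01190 K/W
ΣR = 0.06991 K/W
ΔT = Q·ΣR = 1640 × 0.06991 = 114.7 K
Heat flows outward, so T_out = T_in − ΔT = 144 − 114.7 = 29.3 °C

T_out = 29.3 °C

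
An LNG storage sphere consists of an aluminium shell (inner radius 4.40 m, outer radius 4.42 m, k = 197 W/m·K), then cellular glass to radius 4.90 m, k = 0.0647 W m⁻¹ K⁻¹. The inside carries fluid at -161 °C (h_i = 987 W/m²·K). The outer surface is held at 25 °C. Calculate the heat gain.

Q = 6820 W

Series thermal resistances, inner to outer:
  R_conv,in = 1/(4πr²h) = 1/(4π·4.40²·987) = 4.165×10^-6 K/W
  R_aluminium = (1/4.40 − 1/4.42)/(4πk) = 0.001028/(4π·197) = 4.154×10^-7 K/W
  R_cellular glass = (1/4.42 − 1/4.90)/(4πk) = 0.02216/(4π·0.0647) = 0.02726 K/W
ΣR = 4.165×10^-6 + 4.154×10^-7 + 0.02726 = 0.02726 K/W
Q = ΔT/ΣR = (-161 °C − 25 °C)/0.02726 = -6820 W
(Negative Q ⇒ heat flows inward; heat gain = 6820 W.)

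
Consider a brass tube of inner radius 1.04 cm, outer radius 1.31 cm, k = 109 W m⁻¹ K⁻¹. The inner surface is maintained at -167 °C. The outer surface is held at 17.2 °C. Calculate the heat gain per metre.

Q' = 2πk·ΔT/ln(r₂/r₁) = 2π × 109 × 184.2 / ln(0.0131/0.0104) = 5.47×10^5 W/m

Q' = 547 kW/m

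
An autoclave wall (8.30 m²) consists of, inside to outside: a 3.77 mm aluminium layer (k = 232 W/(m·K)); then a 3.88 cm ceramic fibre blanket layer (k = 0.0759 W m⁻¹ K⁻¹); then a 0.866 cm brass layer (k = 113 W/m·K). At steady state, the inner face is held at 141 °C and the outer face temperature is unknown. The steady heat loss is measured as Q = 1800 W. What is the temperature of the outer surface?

Series resistances:
  R_aluminium = L/(kA) = 0.00377/(232·8.30) = 1.958×10^-6 K/W
  R_ceramic fibre blanket = L/(kA) = 0.0388/(0.0759·8.30) = 0.06159 K/W
  R_brass = L/(kA) = 0.00866/(113·8.30) = 9.233×10^-6 K/W
ΣR = 0.06160 K/W
ΔT = Q·ΣR = 1800 × 0.06160 = 110.9 K
Heat flows outward, so T_out = T_in − ΔT = 141 − 110.9 = 30.1 °C

T_out = 30.1 °C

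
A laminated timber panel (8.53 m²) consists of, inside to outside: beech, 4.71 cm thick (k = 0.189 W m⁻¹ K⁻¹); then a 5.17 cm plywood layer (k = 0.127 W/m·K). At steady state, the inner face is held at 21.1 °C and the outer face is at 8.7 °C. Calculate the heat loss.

Q = 161 W

Treat each layer as a resistance in series:
  R_beech = L/(kA) = 0.0471/(0.189·8.53) = 0.02922 K/W
  R_plywood = L/(kA) = 0.0517/(0.127·8.53) = 0.04772 K/W
ΣR = 0.02922 + 0.04772 = 0.07694 K/W
Q = ΔT/ΣR = (21.1 °C − 8.7 °C)/0.07694 = 161 W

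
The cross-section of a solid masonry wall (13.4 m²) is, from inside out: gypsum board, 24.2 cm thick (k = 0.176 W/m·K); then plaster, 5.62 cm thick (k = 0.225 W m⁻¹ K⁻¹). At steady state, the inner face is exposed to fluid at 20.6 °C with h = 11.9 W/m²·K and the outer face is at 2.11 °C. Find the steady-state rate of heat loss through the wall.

Resistance network (inner→outer):
  R_conv,in = 1/(hA) = 1/(11.9·13.4) = 0.006271 K/W
  R_gypsum board = L/(kA) = 0.242/(0.176·13.4) = 0.1026 K/W
  R_plaster = L/(kA) = 0.0562/(0.225·13.4) = 0.01864 K/W
ΣR = 0.006271 + 0.1026 + 0.01864 = 0.1275 K/W
Q = ΔT/ΣR = (20.6 °C − 2.11 °C)/0.1275 = 145 W

Q = 145 W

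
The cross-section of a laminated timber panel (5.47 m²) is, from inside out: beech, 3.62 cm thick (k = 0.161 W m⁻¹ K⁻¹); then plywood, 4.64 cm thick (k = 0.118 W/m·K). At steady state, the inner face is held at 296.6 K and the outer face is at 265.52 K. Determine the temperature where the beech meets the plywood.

Treat each layer as a resistance in series:
  R_beech = L/(kA) = 0.0362/(0.161·5.47) = 0.04111 K/W
  R_plywood = L/(kA) = 0.0464/(0.118·5.47) = 0.07189 K/W
ΣR = 0.04111 + 0.07189 = 0.1130 K/W
Q = ΔT/ΣR = (296.6 K − 265.52 K)/0.1130 = 275.0 W
From the inner boundary to the beech/plywood interface, ΣR_partial = 0.04111 K/W.
T_interface = T_in − Q·ΣR_partial = 296.6 K − (275.0)(0.04111) = 285.3 K

T = 285.3 K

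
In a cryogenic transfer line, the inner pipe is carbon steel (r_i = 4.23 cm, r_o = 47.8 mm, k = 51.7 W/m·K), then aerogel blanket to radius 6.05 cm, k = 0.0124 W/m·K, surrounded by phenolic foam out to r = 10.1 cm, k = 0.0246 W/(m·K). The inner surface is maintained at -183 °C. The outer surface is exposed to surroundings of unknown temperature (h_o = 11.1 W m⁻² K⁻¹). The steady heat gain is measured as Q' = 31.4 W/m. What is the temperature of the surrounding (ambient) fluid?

T_out = 20.5 °C

Sum the resistances:
  R'_carbon steel = ln(0.0478/0.0423)/(2πk) = 0.1222/(2π·51.7) = 3.763×10^-4 m·K/W
  R'_aerogel blanket = ln(0.0605/0.0478)/(2πk) = 0.2356/(2π·0.0124) = 3.024 m·K/W
  R'_phenolic foam = ln(0.101/0.0605)/(2πk) = 0.5125/(2π·0.0246) = 3.316 m·K/W
  R'_conv,out = 1/(2πr h) = 1/(2π·0.101·11.1) = 0.1420 m·K/W
ΣR = 6.482 m·K/W
ΔT = Q'·ΣR = 31.4 × 6.482 = 203.5 K
Heat flows inward, so T_out = T_in + ΔT = -183 + 203.5 = 20.5 °C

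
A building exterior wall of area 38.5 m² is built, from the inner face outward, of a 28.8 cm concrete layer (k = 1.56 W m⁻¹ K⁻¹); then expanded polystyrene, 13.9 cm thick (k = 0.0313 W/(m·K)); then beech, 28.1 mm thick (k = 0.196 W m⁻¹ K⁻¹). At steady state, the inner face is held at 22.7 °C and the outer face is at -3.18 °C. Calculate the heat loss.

Q = 209 W

Series thermal resistances, inner to outer:
  R_concrete = L/(kA) = 0.288/(1.56·38.5) = 0.004795 K/W
  R_expanded polystyrene = L/(kA) = 0.139/(0.0313·38.5) = 0.1153 K/W
  R_beech = L/(kA) = 0.0281/(0.196·38.5) = 0.003724 K/W
ΣR = 0.004795 + 0.1153 + 0.003724 = 0.1238 K/W
Q = ΔT/ΣR = (22.7 °C − -3.18 °C)/0.1238 = 209 W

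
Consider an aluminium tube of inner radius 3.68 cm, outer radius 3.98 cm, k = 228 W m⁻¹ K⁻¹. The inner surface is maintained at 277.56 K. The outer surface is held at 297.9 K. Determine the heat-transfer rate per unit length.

Q' = 372 kW/m

Q' = 2πk·ΔT/ln(r₂/r₁) = 2π × 228 × 20.34 / ln(0.0398/0.0368) = 3.72×10^5 W/m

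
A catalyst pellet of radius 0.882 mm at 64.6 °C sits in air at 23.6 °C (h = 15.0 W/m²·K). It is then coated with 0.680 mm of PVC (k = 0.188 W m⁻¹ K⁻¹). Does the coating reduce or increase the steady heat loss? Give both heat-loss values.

increases: 0.00601 → 0.0172 W

Critical radius for a sphere: r_cr = 2k/h = 0.0251 m = 2.51 cm.
Outer radius after coating: r₂ = 8.82×10^-4 + 6.80×10^-4 = 0.001562 m.
Since r₁ < r_cr and r₂ ≤ r_cr, the coating moves toward the maximum at r_cr — heat loss rises.
Bare: R = 1/(4πr₁²h) = 6820 K/W; Q = 41/6820 = 0.00601 W.
Coated: R = R_cond + R_conv = 2383 K/W; Q = 41/2383 = 0.0172 W.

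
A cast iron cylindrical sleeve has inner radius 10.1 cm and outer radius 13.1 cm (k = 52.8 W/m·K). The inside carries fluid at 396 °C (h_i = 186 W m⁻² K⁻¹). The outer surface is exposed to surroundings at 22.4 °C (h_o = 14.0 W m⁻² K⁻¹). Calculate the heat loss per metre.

Q' = 3890 W/m

Treat each layer as a resistance in series:
  R'_conv,in = 1/(2πr h) = 1/(2π·0.101·186) = 0.008472 m·K/W
  R'_cast iron = ln(0.131/0.101)/(2πk) = 0.2601/(2π·52.8) = 7.839×10^-4 m·K/W
  R'_conv,out = 1/(2πr h) = 1/(2π·0.131·14.0) = 0.08678 m·K/W
ΣR = 0.008472 + 7.839×10^-4 + 0.08678 = 0.09604 m·K/W
Q' = ΔT/ΣR = (396 °C − 22.4 °C)/0.09604 = 3890 W/m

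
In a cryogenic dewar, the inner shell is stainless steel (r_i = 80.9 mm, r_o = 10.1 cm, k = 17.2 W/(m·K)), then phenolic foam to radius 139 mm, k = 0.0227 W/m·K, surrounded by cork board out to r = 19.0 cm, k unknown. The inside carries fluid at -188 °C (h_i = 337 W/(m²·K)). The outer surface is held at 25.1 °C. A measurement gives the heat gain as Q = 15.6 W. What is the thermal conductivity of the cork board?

ΣR = ΔT/Q = |-188 − 25.1|/15.6 = 13.66 K/W
Known resistances:
  R_conv,in = 1/(4πr²h) = 1/(4π·0.0809²·337) = 0.03608 K/W
  R_stainless steel = (1/0.0809 − 1/0.101)/(4πk) = 2.460/(4π·17.2) = 0.01138 K/W
  R_phenolic foam = (1/0.101 − 1/0.139)/(4πk) = 2.707/(4π·0.0227) = 9.489 K/W
R_cork board = ΣR − ΣR_known = 13.66 − 9.536 = 4.124 K/W
(1/r₁−1/r₂)/(4πk) = 4.124 ⇒ k = 1.931/(4π·4.124) = 0.0373 W/m·K

k = 0.0373 W/m·K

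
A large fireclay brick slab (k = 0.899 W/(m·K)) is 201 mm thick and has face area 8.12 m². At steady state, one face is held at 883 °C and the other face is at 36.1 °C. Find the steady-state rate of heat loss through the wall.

Q = kA·ΔT/L = 0.899 × 8.12 × |883 °C − 36.1 °C| / 0.201 = 30800 W

Q = 30.8 kW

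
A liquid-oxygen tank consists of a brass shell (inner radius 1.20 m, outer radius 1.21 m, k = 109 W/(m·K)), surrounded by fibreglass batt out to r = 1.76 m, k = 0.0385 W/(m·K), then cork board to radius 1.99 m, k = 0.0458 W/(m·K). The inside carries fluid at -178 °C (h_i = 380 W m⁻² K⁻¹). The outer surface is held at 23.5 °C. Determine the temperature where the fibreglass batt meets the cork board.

T = -12.0 °C

Series thermal resistances, inner to outer:
  R_conv,in = 1/(4πr²h) = 1/(4π·1.20²·380) = 1.454×10^-4 K/W
  R_brass = (1/1.20 − 1/1.21)/(4πk) = 0.006887/(4π·109) = 5.028×10^-6 K/W
  R_fibreglass batt = (1/1.21 − 1/1.76)/(4πk) = 0.2583/(4π·0.0385) = 0.5338 K/W
  R_cork board = (1/1.76 − 1/1.99)/(4πk) = 0.06567/(4π·0.0458) = 0.1141 K/W
ΣR = 1.454×10^-4 + 5.028×10^-6 + 0.5338 + 0.1141 = 0.6481 K/W
Q = ΔT/ΣR = (-178 °C − 23.5 °C)/0.6481 = -310.9 W
From the inner boundary to the fibreglass batt/cork board interface, ΣR_partial = 0.5340 K/W.
T_interface = T_in − Q·ΣR_partial = -178 °C − (-310.9)(0.5340) = -12.0 °C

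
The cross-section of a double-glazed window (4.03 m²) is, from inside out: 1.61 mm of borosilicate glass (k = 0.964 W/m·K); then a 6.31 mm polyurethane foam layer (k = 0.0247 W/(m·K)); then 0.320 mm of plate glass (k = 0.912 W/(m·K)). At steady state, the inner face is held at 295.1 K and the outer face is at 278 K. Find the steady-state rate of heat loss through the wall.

Treat each layer as a resistance in series:
  R_borosilicate glass = L/(kA) = 0.00161/(0.964·4.03) = 4.144×10^-4 K/W
  R_polyurethane foam = L/(kA) = 0.00631/(0.0247·4.03) = 0.06339 K/W
  R_plate glass = L/(kA) = 3.20×10^-4/(0.912·4.03) = 8.707×10^-5 K/W
ΣR = 4.144×10^-4 + 0.06339 + 8.707×10^-5 = 0.06389 K/W
Q = ΔT/ΣR = (295.1 K − 278 K)/0.06389 = 268 W

Q = 268 W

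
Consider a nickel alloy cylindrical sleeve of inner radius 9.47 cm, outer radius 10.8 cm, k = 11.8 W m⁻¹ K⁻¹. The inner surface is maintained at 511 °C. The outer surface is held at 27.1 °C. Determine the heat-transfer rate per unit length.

Q' = 2πk·ΔT/ln(r₂/r₁) = 2π × 11.8 × 483.9 / ln(0.108/0.0947) = 2.73×10^5 W/m

Q' = 273 kW/m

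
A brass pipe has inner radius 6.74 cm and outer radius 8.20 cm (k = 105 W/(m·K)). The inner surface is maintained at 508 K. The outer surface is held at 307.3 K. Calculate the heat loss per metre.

Q' = 2πk·ΔT/ln(r₂/r₁) = 2π × 105 × 200.7 / ln(0.0820/0.0674) = 6.75×10^5 W/m

Q' = 675 kW/m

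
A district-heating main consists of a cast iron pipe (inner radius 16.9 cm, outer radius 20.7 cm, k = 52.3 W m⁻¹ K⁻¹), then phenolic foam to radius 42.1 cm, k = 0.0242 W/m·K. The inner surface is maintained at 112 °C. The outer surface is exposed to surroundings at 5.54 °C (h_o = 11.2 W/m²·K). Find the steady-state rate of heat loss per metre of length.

Treat each layer as a resistance in series:
  R'_cast iron = ln(0.207/0.169)/(2πk) = 0.2028/(2π·52.3) = 6.172×10^-4 m·K/W
  R'_phenolic foam = ln(0.421/0.207)/(2πk) = 0.7099/(2π·0.0242) = 4.669 m·K/W
  R'_conv,out = 1/(2πr h) = 1/(2π·0.421·11.2) = 0.03375 m·K/W
ΣR = 6.172×10^-4 + 4.669 + 0.03375 = 4.703 m·K/W
Q' = ΔT/ΣR = (112 °C − 5.54 °C)/4.703 = 22.6 W/m

Q' = 22.6 W/m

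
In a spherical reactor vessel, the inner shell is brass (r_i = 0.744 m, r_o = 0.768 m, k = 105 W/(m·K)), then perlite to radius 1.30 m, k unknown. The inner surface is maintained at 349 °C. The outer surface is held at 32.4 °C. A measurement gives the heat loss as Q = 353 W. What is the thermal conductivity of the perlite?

ΣR = ΔT/Q = |349 − 32.4|/353 = 0.8969 K/W
Known resistances:
  R_brass = (1/0.744 − 1/0.768)/(4πk) = 0.04200/(4π·105) = 3.183×10^-5 K/W
R_perlite = ΣR − ΣR_known = 0.8969 − 3.183×10^-5 = 0.8969 K/W
(1/r₁−1/r₂)/(4πk) = 0.8969 ⇒ k = 0.5329/(4π·0.8969) = 0.0473 W/m·K

k = 0.0473 W/m·K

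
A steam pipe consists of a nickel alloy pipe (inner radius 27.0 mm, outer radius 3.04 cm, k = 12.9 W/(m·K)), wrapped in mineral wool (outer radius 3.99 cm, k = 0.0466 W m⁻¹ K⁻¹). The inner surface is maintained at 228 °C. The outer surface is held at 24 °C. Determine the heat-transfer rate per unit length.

Q' = 219 W/m

Treat each layer as a resistance in series:
  R'_nickel alloy = ln(0.0304/0.0270)/(2πk) = 0.1186/(2π·12.9) = 0.001463 m·K/W
  R'_mineral wool = ln(0.0399/0.0304)/(2πk) = 0.2719/(2π·0.0466) = 0.9287 m·K/W
ΣR = 0.001463 + 0.9287 = 0.9302 m·K/W
Q' = ΔT/ΣR = (228 °C − 24 °C)/0.9302 = 219 W/m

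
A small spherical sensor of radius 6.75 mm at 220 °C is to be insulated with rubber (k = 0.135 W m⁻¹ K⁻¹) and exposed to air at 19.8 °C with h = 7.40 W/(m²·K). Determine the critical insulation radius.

r_cr = 3.65 cm

For a sphere, r_cr = 2k_ins/h = 2·0.135/7.40 = 0.0365 m = 3.65 cm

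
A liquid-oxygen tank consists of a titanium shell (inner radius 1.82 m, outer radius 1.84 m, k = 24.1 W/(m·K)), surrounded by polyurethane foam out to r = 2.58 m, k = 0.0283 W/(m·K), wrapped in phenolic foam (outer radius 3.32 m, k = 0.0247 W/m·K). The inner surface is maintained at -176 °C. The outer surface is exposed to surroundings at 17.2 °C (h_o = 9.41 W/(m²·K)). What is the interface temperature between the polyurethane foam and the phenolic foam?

T = -58.0 °C

Series thermal resistances, inner to outer:
  R_titanium = (1/1.82 − 1/1.84)/(4πk) = 0.005972/(4π·24.1) = 1.972×10^-5 K/W
  R_polyurethane foam = (1/1.84 − 1/2.58)/(4πk) = 0.1559/(4π·0.0283) = 0.4383 K/W
  R_phenolic foam = (1/2.58 − 1/3.32)/(4πk) = 0.08639/(4π·0.0247) = 0.2783 K/W
  R_conv,out = 1/(4πr²h) = 1/(4π·3.32²·9.41) = 7.672×10^-4 K/W
ΣR = 1.972×10^-5 + 0.4383 + 0.2783 + 7.672×10^-4 = 0.7174 K/W
Q = ΔT/ΣR = (-176 °C − 17.2 °C)/0.7174 = -269.3 W
From the inner boundary to the polyurethane foam/phenolic foam interface, ΣR_partial = 0.4383 K/W.
T_interface = T_in − Q·ΣR_partial = -176 °C − (-269.3)(0.4383) = -58.0 °C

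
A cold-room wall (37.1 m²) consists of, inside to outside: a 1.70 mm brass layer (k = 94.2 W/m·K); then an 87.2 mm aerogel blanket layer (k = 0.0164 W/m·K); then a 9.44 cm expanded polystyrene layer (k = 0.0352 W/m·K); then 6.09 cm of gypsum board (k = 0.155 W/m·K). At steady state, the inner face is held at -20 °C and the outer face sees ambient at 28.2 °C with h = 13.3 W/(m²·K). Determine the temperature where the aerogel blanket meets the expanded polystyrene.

Series thermal resistances, inner to outer:
  R_brass = L/(kA) = 0.00170/(94.2·37.1) = 4.864×10^-7 K/W
  R_aerogel blanket = L/(kA) = 0.0872/(0.0164·37.1) = 0.1433 K/W
  R_expanded polystyrene = L/(kA) = 0.0944/(0.0352·37.1) = 0.07229 K/W
  R_gypsum board = L/(kA) = 0.0609/(0.155·37.1) = 0.01059 K/W
  R_conv,out = 1/(hA) = 1/(13.3·37.1) = 0.002027 K/W
ΣR = 4.864×10^-7 + 0.1433 + 0.07229 + 0.01059 + 0.002027 = 0.2282 K/W
Q = ΔT/ΣR = (-20 °C − 28.2 °C)/0.2282 = -211.2 W
From the inner boundary to the aerogel blanket/expanded polystyrene interface, ΣR_partial = 0.1433 K/W.
T_interface = T_in − Q·ΣR_partial = -20 °C − (-211.2)(0.1433) = 10.3 °C

T = 10.3 °C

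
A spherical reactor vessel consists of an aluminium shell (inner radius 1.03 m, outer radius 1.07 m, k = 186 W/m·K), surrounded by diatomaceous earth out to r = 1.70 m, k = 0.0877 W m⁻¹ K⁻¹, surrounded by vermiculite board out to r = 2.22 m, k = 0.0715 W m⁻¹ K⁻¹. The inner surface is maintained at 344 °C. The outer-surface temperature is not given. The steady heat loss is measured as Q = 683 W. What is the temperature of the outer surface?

Series resistances:
  R_aluminium = (1/1.03 − 1/1.07)/(4πk) = 0.03629/(4π·186) = 1.553×10^-5 K/W
  R_diatomaceous earth = (1/1.07 − 1/1.70)/(4πk) = 0.3463/(4π·0.0877) = 0.3143 K/W
  R_vermiculite board = (1/1.70 − 1/2.22)/(4πk) = 0.1378/(4π·0.0715) = 0.1534 K/W
ΣR = 0.4676 K/W
ΔT = Q·ΣR = 683 × 0.4676 = 319.4 K
Heat flows outward, so T_out = T_in − ΔT = 344 − 319.4 = 24.6 °C

T_out = 24.6 °C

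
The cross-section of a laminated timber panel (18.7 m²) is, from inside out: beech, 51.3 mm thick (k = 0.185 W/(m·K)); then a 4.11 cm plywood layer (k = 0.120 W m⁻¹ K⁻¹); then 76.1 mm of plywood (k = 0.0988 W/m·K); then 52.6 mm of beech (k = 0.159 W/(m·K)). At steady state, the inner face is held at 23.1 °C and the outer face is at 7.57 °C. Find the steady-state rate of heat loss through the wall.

Q = 169 W

Series thermal resistances, inner to outer:
  R_beech = L/(kA) = 0.0513/(0.185·18.7) = 0.01483 K/W
  R_plywood = L/(kA) = 0.0411/(0.120·18.7) = 0.01832 K/W
  R_plywood = L/(kA) = 0.0761/(0.0988·18.7) = 0.04119 K/W
  R_beech = L/(kA) = 0.0526/(0.159·18.7) = 0.01769 K/W
ΣR = 0.01483 + 0.01832 + 0.04119 + 0.01769 = 0.09203 K/W
Q = ΔT/ΣR = (23.1 °C − 7.57 °C)/0.09203 = 169 W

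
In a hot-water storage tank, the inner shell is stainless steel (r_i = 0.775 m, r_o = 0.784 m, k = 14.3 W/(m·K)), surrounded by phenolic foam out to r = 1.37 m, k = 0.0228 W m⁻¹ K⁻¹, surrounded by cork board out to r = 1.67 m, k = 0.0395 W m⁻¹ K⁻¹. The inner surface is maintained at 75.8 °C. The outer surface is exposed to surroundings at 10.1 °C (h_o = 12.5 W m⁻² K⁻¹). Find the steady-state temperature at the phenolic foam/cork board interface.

Series thermal resistances, inner to outer:
  R_stainless steel = (1/0.775 − 1/0.784)/(4πk) = 0.01481/(4π·14.3) = 8.243×10^-5 K/W
  R_phenolic foam = (1/0.784 − 1/1.37)/(4πk) = 0.5456/(4π·0.0228) = 1.904 K/W
  R_cork board = (1/1.37 − 1/1.67)/(4πk) = 0.1311/(4π·0.0395) = 0.2642 K/W
  R_conv,out = 1/(4πr²h) = 1/(4π·1.67²·12.5) = 0.002283 K/W
ΣR = 8.243×10^-5 + 1.904 + 0.2642 + 0.002283 = 2.171 K/W
Q = ΔT/ΣR = (75.8 °C − 10.1 °C)/2.171 = 30.26 W
From the inner boundary to the phenolic foam/cork board interface, ΣR_partial = 1.904 K/W.
T_interface = T_in − Q·ΣR_partial = 75.8 °C − (30.26)(1.904) = 18.2 °C

T = 18.2 °C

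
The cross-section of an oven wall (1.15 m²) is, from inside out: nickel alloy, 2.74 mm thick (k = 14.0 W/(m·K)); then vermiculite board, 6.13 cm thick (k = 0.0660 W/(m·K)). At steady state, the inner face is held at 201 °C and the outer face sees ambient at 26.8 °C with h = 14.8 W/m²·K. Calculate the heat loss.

Q = 201 W

Resistance network (inner→outer):
  R_nickel alloy = L/(kA) = 0.00274/(14.0·1.15) = 1.702×10^-4 K/W
  R_vermiculite board = L/(kA) = 0.0613/(0.0660·1.15) = 0.8076 K/W
  R_conv,out = 1/(hA) = 1/(14.8·1.15) = 0.05875 K/W
ΣR = 1.702×10^-4 + 0.8076 + 0.05875 = 0.8665 K/W
Q = ΔT/ΣR = (201 °C − 26.8 °C)/0.8665 = 201 W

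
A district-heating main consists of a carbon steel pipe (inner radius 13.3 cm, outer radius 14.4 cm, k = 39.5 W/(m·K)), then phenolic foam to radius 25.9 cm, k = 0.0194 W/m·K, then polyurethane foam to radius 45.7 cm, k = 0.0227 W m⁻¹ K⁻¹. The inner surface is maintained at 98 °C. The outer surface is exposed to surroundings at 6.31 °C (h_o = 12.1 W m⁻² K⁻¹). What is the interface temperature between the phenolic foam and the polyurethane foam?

T = 48.0 °C

Treat each layer as a resistance in series:
  R'_carbon steel = ln(0.144/0.133)/(2πk) = 0.07946/(2π·39.5) = 3.202×10^-4 m·K/W
  R'_phenolic foam = ln(0.259/0.144)/(2πk) = 0.5870/(2π·0.0194) = 4.816 m·K/W
  R'_polyurethane foam = ln(0.457/0.259)/(2πk) = 0.5679/(2π·0.0227) = 3.981 m·K/W
  R'_conv,out = 1/(2πr h) = 1/(2π·0.457·12.1) = 0.02878 m·K/W
ΣR = 3.202×10^-4 + 4.816 + 3.981 + 0.02878 = 8.826 m·K/W
Q' = ΔT/ΣR = (98 °C − 6.31 °C)/8.826 = 10.39 W/m
From the inner boundary to the phenolic foam/polyurethane foam interface, ΣR_partial = 4.816 m·K/W.
T_interface = T_in − Q'·ΣR_partial = 98 °C − (10.39)(4.816) = 48.0 °C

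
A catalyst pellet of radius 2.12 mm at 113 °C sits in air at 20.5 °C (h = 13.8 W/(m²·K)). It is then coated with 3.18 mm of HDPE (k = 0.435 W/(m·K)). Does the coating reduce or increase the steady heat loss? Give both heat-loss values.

increases: 0.0721 → 0.360 W

Critical radius for a sphere: r_cr = 2k/h = 0.0630 m = 6.30 cm.
Outer radius after coating: r₂ = 0.00212 + 0.00318 = 0.00530 m.
Since r₁ < r_cr and r₂ ≤ r_cr, the coating moves toward the maximum at r_cr — heat loss rises.
Bare: R = 1/(4πr₁²h) = 1283 K/W; Q = 92.5/1283 = 0.0721 W.
Coated: R = R_cond + R_conv = 257.1 K/W; Q = 92.5/257.1 = 0.360 W.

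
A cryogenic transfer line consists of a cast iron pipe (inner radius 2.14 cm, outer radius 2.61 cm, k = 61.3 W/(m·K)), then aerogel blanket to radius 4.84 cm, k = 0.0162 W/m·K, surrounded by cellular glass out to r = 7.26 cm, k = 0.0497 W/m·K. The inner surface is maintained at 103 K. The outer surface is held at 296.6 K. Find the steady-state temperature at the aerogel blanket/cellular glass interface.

T = 262.5 K

Series thermal resistances, inner to outer:
  R'_cast iron = ln(0.0261/0.0214)/(2πk) = 0.1985/(2π·61.3) = 5.155×10^-4 m·K/W
  R'_aerogel blanket = ln(0.0484/0.0261)/(2πk) = 0.6176/(2π·0.0162) = 6.067 m·K/W
  R'_cellular glass = ln(0.0726/0.0484)/(2πk) = 0.4055/(2π·0.0497) = 1.298 m·K/W
ΣR = 5.155×10^-4 + 6.067 + 1.298 = 7.366 m·K/W
Q' = ΔT/ΣR = (103 K − 296.6 K)/7.366 = -26.28 W/m
From the inner boundary to the aerogel blanket/cellular glass interface, ΣR_partial = 6.068 m·K/W.
T_interface = T_in − Q'·ΣR_partial = 103 K − (-26.28)(6.068) = 262.5 K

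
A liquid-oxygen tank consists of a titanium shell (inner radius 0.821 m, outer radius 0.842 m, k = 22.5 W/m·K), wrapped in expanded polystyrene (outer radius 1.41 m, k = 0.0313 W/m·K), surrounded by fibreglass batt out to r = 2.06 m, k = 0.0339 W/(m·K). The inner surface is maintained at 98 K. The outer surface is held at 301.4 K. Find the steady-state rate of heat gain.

Treat each layer as a resistance in series:
  R_titanium = (1/0.821 − 1/0.842)/(4πk) = 0.03038/(4π·22.5) = 1.074×10^-4 K/W
  R_expanded polystyrene = (1/0.842 − 1/1.41)/(4πk) = 0.4784/(4π·0.0313) = 1.216 K/W
  R_fibreglass batt = (1/1.41 − 1/2.06)/(4πk) = 0.2238/(4π·0.0339) = 0.5253 K/W
ΣR = 1.074×10^-4 + 1.216 + 0.5253 = 1.741 K/W
Q = ΔT/ΣR = (98 K − 301.4 K)/1.741 = -117 W
(Negative Q ⇒ heat flows inward; heat gain = 117 W.)

Q = 117 W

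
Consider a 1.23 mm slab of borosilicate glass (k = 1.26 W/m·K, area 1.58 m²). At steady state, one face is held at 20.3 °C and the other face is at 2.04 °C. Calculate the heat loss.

Q = 29600 W

Q = kA·ΔT/L = 1.26 × 1.58 × |20.3 °C − 2.04 °C| / 0.00123 = 29600 W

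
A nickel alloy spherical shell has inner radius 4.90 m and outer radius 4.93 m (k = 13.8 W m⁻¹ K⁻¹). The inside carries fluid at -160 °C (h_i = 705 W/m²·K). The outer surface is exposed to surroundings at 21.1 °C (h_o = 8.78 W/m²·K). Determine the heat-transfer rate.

Q = 471 kW

Treat each layer as a resistance in series:
  R_conv,in = 1/(4πr²h) = 1/(4π·4.90²·705) = 4.701×10^-6 K/W
  R_nickel alloy = (1/4.90 − 1/4.93)/(4πk) = 0.001242/(4π·13.8) = 7.161×10^-6 K/W
  R_conv,out = 1/(4πr²h) = 1/(4π·4.93²·8.78) = 3.729×10^-4 K/W
ΣR = 4.701×10^-6 + 7.161×10^-6 + 3.729×10^-4 = 3.848×10^-4 K/W
Q = ΔT/ΣR = (-160 °C − 21.1 °C)/3.848×10^-4 = -4.71×10^5 W
(Negative Q ⇒ heat flows inward; heat gain = 4.71×10^5 W.)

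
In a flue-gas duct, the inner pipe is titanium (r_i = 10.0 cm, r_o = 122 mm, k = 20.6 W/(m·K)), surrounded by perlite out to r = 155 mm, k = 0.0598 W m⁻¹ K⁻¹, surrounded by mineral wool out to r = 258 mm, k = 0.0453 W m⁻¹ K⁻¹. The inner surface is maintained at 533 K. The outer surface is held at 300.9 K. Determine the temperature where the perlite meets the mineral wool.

T = 472 K

Treat each layer as a resistance in series:
  R'_titanium = ln(0.122/0.100)/(2πk) = 0.1989/(2π·20.6) = 0.001536 m·K/W
  R'_perlite = ln(0.155/0.122)/(2πk) = 0.2394/(2π·0.0598) = 0.6372 m·K/W
  R'_mineral wool = ln(0.258/0.155)/(2πk) = 0.5095/(2π·0.0453) = 1.790 m·K/W
ΣR = 0.001536 + 0.6372 + 1.790 = 2.429 m·K/W
Q' = ΔT/ΣR = (533 K − 300.9 K)/2.429 = 95.55 W/m
From the inner boundary to the perlite/mineral wool interface, ΣR_partial = 0.6387 m·K/W.
T_interface = T_in − Q'·ΣR_partial = 533 K − (95.55)(0.6387) = 472 K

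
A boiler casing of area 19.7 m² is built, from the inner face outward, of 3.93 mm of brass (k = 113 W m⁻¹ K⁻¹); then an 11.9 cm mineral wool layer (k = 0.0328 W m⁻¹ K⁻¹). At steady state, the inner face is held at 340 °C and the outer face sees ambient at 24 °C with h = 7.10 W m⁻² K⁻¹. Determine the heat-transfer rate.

Treat each layer as a resistance in series:
  R_brass = L/(kA) = 0.00393/(113·19.7) = 1.765×10^-6 K/W
  R_mineral wool = L/(kA) = 0.119/(0.0328·19.7) = 0.1842 K/W
  R_conv,out = 1/(hA) = 1/(7.10·19.7) = 0.007149 K/W
ΣR = 1.765×10^-6 + 0.1842 + 0.007149 = 0.1914 K/W
Q = ΔT/ΣR = (340 °C − 24 °C)/0.1914 = 1650 W

Q = 1650 W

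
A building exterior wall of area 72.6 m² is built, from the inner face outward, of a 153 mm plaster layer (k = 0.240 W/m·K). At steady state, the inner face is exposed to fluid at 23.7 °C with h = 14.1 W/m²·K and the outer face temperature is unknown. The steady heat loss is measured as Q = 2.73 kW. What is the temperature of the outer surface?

T_out = -2.94 °C

Series resistances:
  R_conv,in = 1/(hA) = 1/(14.1·72.6) = 9.769×10^-4 K/W
  R_plaster = L/(kA) = 0.153/(0.240·72.6) = 0.008781 K/W
ΣR = 0.009758 K/W
ΔT = Q·ΣR = 2730 × 0.009758 = 26.64 K
Heat flows outward, so T_out = T_in − ΔT = 23.7 − 26.64 = -2.94 °C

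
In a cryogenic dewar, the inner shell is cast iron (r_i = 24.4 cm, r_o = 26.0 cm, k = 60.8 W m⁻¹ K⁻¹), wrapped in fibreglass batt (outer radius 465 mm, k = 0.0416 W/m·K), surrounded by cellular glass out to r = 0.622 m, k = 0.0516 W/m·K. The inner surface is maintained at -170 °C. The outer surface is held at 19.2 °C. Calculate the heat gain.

Resistance network (inner→outer):
  R_cast iron = (1/0.244 − 1/0.260)/(4πk) = 0.2522/(4π·60.8) = 3.301×10^-4 K/W
  R_fibreglass batt = (1/0.260 − 1/0.465)/(4πk) = 1.696/(4π·0.0416) = 3.244 K/W
  R_cellular glass = (1/0.465 − 1/0.622)/(4πk) = 0.5428/(4π·0.0516) = 0.8371 K/W
ΣR = 3.301×10^-4 + 3.244 + 0.8371 = 4.081 K/W
Q = ΔT/ΣR = (-170 °C − 19.2 °C)/4.081 = -46.4 W
(Negative Q ⇒ heat flows inward; heat gain = 46.4 W.)

Q = 46.4 W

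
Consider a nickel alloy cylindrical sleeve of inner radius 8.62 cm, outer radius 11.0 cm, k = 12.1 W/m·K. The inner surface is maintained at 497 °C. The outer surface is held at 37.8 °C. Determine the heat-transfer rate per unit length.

Q' = 2πk·ΔT/ln(r₂/r₁) = 2π × 12.1 × 459.2 / ln(0.110/0.0862) = 1.43×10^5 W/m

Q' = 1.43×10^5 W/m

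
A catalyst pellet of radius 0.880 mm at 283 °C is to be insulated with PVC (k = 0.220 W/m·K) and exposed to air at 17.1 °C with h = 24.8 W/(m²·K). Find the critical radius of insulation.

r_cr = 1.77 cm

For a sphere, r_cr = 2k_ins/h = 2·0.220/24.8 = 0.0177 m = 1.77 cm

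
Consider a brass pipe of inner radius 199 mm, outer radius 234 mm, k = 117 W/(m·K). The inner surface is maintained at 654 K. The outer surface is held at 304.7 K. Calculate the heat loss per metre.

Q' = 1580 kW/m

Q' = 2πk·ΔT/ln(r₂/r₁) = 2π × 117 × 349.3 / ln(0.234/0.199) = 1.58×10^6 W/m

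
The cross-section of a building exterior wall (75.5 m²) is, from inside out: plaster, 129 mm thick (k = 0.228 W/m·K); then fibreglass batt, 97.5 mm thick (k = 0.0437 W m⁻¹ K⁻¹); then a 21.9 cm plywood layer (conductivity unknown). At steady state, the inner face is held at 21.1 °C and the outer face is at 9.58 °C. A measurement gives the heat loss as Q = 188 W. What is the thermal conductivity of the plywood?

ΣR = ΔT/Q = |21.1 − 9.58|/188 = 0.06128 K/W
Known resistances:
  R_plaster = L/(kA) = 0.129/(0.228·75.5) = 0.007494 K/W
  R_fibreglass batt = L/(kA) = 0.0975/(0.0437·75.5) = 0.02955 K/W
R_plywood = ΣR − ΣR_known = 0.06128 − 0.03704 = 0.02424 K/W
L/(kA) = 0.02424 ⇒ k = 0.219/(0.02424·75.5) = 0.120 W/m·K

k = 0.120 W/m·K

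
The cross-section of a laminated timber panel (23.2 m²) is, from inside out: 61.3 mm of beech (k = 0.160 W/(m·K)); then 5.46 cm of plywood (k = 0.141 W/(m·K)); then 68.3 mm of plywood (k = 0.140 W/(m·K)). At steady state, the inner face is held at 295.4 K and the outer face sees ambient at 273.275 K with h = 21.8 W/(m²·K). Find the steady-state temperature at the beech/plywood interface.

Series thermal resistances, inner to outer:
  R_beech = L/(kA) = 0.0613/(0.160·23.2) = 0.01651 K/W
  R_plywood = L/(kA) = 0.0546/(0.141·23.2) = 0.01669 K/W
  R_plywood = L/(kA) = 0.0683/(0.140·23.2) = 0.02103 K/W
  R_conv,out = 1/(hA) = 1/(21.8·23.2) = 0.001977 K/W
ΣR = 0.01651 + 0.01669 + 0.02103 + 0.001977 = 0.05621 K/W
Q = ΔT/ΣR = (295.4 K − 273.275 K)/0.05621 = 393.6 W
From the inner boundary to the beech/plywood interface, ΣR_partial = 0.01651 K/W.
T_interface = T_in − Q·ΣR_partial = 295.4 K − (393.6)(0.01651) = 288.9 K

T = 288.9 K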